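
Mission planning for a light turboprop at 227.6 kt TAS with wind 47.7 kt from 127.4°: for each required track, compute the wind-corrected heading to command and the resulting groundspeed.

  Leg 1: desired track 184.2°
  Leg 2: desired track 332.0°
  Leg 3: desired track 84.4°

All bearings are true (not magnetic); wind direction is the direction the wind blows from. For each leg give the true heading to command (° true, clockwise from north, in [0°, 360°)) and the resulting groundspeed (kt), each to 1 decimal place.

Leg 1: heading=174.1°, groundspeed=198.0 kt
Leg 2: heading=337.0°, groundspeed=270.1 kt
Leg 3: heading=92.6°, groundspeed=190.4 kt

Leg 1: desired track 184.2°; wind correction -10.1° → command heading 174.1°, groundspeed 198.0 kt
Leg 2: desired track 332.0°; wind correction +5.0° → command heading 337.0°, groundspeed 270.1 kt
Leg 3: desired track 84.4°; wind correction +8.2° → command heading 92.6°, groundspeed 190.4 kt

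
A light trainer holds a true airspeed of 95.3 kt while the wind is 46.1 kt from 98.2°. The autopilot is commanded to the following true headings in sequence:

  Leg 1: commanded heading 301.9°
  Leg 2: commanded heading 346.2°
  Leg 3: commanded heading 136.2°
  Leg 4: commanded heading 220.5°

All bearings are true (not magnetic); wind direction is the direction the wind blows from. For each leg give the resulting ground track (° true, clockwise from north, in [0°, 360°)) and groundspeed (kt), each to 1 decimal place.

Leg 1: track=294.2°, groundspeed=138.8 kt
Leg 2: track=325.4°, groundspeed=120.4 kt
Leg 3: track=161.9°, groundspeed=65.4 kt
Leg 4: track=238.5°, groundspeed=126.1 kt

Leg 1: heading 301.9°; drift -7.7° → track 294.2°, groundspeed 138.8 kt
Leg 2: heading 346.2°; drift -20.8° → track 325.4°, groundspeed 120.4 kt
Leg 3: heading 136.2°; drift +25.7° → track 161.9°, groundspeed 65.4 kt
Leg 4: heading 220.5°; drift +18.0° → track 238.5°, groundspeed 126.1 kt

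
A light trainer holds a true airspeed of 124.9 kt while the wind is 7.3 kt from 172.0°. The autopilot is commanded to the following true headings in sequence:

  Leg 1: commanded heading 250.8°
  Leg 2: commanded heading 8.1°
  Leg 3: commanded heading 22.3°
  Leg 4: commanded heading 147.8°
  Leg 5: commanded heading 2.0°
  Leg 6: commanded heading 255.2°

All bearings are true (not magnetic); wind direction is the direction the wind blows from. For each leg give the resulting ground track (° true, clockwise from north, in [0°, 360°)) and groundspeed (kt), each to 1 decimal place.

Leg 1: track=254.1°, groundspeed=123.7 kt
Leg 2: track=7.2°, groundspeed=131.9 kt
Leg 3: track=20.7°, groundspeed=131.3 kt
Leg 4: track=146.4°, groundspeed=118.3 kt
Leg 5: track=1.5°, groundspeed=132.1 kt
Leg 6: track=258.5°, groundspeed=124.2 kt

Leg 1: heading 250.8°; drift +3.3° → track 254.1°, groundspeed 123.7 kt
Leg 2: heading 8.1°; drift -0.9° → track 7.2°, groundspeed 131.9 kt
Leg 3: heading 22.3°; drift -1.6° → track 20.7°, groundspeed 131.3 kt
Leg 4: heading 147.8°; drift -1.4° → track 146.4°, groundspeed 118.3 kt
Leg 5: heading 2.0°; drift -0.5° → track 1.5°, groundspeed 132.1 kt
Leg 6: heading 255.2°; drift +3.3° → track 258.5°, groundspeed 124.2 kt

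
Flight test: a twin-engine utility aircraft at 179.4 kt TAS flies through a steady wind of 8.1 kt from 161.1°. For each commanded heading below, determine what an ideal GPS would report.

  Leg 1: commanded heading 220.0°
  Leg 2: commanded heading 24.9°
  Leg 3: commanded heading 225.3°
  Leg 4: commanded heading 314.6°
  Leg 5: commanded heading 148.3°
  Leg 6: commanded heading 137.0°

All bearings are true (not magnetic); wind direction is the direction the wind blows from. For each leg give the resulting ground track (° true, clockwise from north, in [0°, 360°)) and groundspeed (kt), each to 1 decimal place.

Leg 1: heading 220.0°; drift +2.3° → track 222.3°, groundspeed 175.4 kt
Leg 2: heading 24.9°; drift -1.7° → track 23.2°, groundspeed 185.3 kt
Leg 3: heading 225.3°; drift +2.4° → track 227.7°, groundspeed 176.0 kt
Leg 4: heading 314.6°; drift +1.1° → track 315.7°, groundspeed 186.7 kt
Leg 5: heading 148.3°; drift -0.6° → track 147.7°, groundspeed 171.5 kt
Leg 6: heading 137.0°; drift -1.1° → track 135.9°, groundspeed 172.0 kt

Leg 1: track=222.3°, groundspeed=175.4 kt
Leg 2: track=23.2°, groundspeed=185.3 kt
Leg 3: track=227.7°, groundspeed=176.0 kt
Leg 4: track=315.7°, groundspeed=186.7 kt
Leg 5: track=147.7°, groundspeed=171.5 kt
Leg 6: track=135.9°, groundspeed=172.0 kt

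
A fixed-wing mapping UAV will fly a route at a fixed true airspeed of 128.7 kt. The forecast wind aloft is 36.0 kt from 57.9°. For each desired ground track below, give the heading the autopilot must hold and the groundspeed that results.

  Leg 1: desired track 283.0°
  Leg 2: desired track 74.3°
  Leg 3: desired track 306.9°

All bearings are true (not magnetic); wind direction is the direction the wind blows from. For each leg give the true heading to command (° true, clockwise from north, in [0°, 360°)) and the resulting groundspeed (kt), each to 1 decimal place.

Leg 1: desired track 283.0°; wind correction +11.4° → command heading 294.4°, groundspeed 151.6 kt
Leg 2: desired track 74.3°; wind correction -4.5° → command heading 69.8°, groundspeed 93.8 kt
Leg 3: desired track 306.9°; wind correction +15.1° → command heading 322.0°, groundspeed 137.1 kt

Leg 1: heading=294.4°, groundspeed=151.6 kt
Leg 2: heading=69.8°, groundspeed=93.8 kt
Leg 3: heading=322.0°, groundspeed=137.1 kt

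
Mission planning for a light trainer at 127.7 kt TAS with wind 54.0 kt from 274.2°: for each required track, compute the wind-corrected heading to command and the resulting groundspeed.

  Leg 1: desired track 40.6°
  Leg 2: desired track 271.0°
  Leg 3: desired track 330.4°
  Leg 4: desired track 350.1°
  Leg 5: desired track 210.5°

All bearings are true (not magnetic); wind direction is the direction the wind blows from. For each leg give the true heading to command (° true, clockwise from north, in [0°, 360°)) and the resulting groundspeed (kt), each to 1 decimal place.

Leg 1: heading=20.7°, groundspeed=152.1 kt
Leg 2: heading=272.4°, groundspeed=73.7 kt
Leg 3: heading=309.8°, groundspeed=89.5 kt
Leg 4: heading=325.9°, groundspeed=103.3 kt
Leg 5: heading=232.8°, groundspeed=94.2 kt

Leg 1: desired track 40.6°; wind correction -19.9° → command heading 20.7°, groundspeed 152.1 kt
Leg 2: desired track 271.0°; wind correction +1.4° → command heading 272.4°, groundspeed 73.7 kt
Leg 3: desired track 330.4°; wind correction -20.6° → command heading 309.8°, groundspeed 89.5 kt
Leg 4: desired track 350.1°; wind correction -24.2° → command heading 325.9°, groundspeed 103.3 kt
Leg 5: desired track 210.5°; wind correction +22.3° → command heading 232.8°, groundspeed 94.2 kt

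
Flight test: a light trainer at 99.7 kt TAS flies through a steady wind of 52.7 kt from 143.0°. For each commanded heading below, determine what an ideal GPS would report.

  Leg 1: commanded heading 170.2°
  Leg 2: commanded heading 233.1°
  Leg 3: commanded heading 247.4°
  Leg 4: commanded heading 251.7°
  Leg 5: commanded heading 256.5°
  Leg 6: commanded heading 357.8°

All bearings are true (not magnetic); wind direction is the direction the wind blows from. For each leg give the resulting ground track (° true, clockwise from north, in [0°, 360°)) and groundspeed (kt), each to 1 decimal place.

Leg 1: heading 170.2°; drift +24.5° → track 194.7°, groundspeed 58.1 kt
Leg 2: heading 233.1°; drift +27.8° → track 260.9°, groundspeed 112.9 kt
Leg 3: heading 247.4°; drift +24.3° → track 271.7°, groundspeed 123.8 kt
Leg 4: heading 251.7°; drift +23.2° → track 274.9°, groundspeed 126.8 kt
Leg 5: heading 256.5°; drift +21.8° → track 278.3°, groundspeed 130.0 kt
Leg 6: heading 357.8°; drift -11.9° → track 345.9°, groundspeed 146.1 kt

Leg 1: track=194.7°, groundspeed=58.1 kt
Leg 2: track=260.9°, groundspeed=112.9 kt
Leg 3: track=271.7°, groundspeed=123.8 kt
Leg 4: track=274.9°, groundspeed=126.8 kt
Leg 5: track=278.3°, groundspeed=130.0 kt
Leg 6: track=345.9°, groundspeed=146.1 kt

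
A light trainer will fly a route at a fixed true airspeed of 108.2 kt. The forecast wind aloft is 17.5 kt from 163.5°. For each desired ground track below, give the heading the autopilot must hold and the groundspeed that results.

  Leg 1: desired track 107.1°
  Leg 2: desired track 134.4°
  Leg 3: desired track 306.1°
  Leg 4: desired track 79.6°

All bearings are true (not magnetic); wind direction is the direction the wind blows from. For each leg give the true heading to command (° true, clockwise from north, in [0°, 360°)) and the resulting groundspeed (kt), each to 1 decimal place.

Leg 1: heading=114.8°, groundspeed=97.5 kt
Leg 2: heading=138.9°, groundspeed=92.6 kt
Leg 3: heading=300.5°, groundspeed=121.6 kt
Leg 4: heading=88.9°, groundspeed=104.9 kt

Leg 1: desired track 107.1°; wind correction +7.7° → command heading 114.8°, groundspeed 97.5 kt
Leg 2: desired track 134.4°; wind correction +4.5° → command heading 138.9°, groundspeed 92.6 kt
Leg 3: desired track 306.1°; wind correction -5.6° → command heading 300.5°, groundspeed 121.6 kt
Leg 4: desired track 79.6°; wind correction +9.3° → command heading 88.9°, groundspeed 104.9 kt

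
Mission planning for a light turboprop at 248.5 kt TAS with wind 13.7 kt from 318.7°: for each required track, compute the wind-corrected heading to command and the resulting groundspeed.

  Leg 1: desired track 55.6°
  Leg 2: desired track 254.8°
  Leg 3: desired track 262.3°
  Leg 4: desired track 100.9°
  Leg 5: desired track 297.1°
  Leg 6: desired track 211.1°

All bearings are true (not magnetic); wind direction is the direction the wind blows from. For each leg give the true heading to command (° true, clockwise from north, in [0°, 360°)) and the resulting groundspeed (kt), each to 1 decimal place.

Leg 1: heading=52.5°, groundspeed=249.8 kt
Leg 2: heading=257.6°, groundspeed=242.2 kt
Leg 3: heading=264.9°, groundspeed=240.7 kt
Leg 4: heading=99.0°, groundspeed=259.2 kt
Leg 5: heading=298.3°, groundspeed=235.7 kt
Leg 6: heading=214.1°, groundspeed=252.3 kt

Leg 1: desired track 55.6°; wind correction -3.1° → command heading 52.5°, groundspeed 249.8 kt
Leg 2: desired track 254.8°; wind correction +2.8° → command heading 257.6°, groundspeed 242.2 kt
Leg 3: desired track 262.3°; wind correction +2.6° → command heading 264.9°, groundspeed 240.7 kt
Leg 4: desired track 100.9°; wind correction -1.9° → command heading 99.0°, groundspeed 259.2 kt
Leg 5: desired track 297.1°; wind correction +1.2° → command heading 298.3°, groundspeed 235.7 kt
Leg 6: desired track 211.1°; wind correction +3.0° → command heading 214.1°, groundspeed 252.3 kt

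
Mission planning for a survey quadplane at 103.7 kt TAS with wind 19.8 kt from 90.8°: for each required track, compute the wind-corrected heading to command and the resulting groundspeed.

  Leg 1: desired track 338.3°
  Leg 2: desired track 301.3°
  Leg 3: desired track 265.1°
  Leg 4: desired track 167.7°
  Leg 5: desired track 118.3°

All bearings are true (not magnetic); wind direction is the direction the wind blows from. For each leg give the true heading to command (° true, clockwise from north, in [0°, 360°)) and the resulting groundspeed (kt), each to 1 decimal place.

Leg 1: heading=348.5°, groundspeed=109.7 kt
Leg 2: heading=306.9°, groundspeed=120.3 kt
Leg 3: heading=264.0°, groundspeed=123.4 kt
Leg 4: heading=157.0°, groundspeed=97.4 kt
Leg 5: heading=113.2°, groundspeed=85.7 kt

Leg 1: desired track 338.3°; wind correction +10.2° → command heading 348.5°, groundspeed 109.7 kt
Leg 2: desired track 301.3°; wind correction +5.6° → command heading 306.9°, groundspeed 120.3 kt
Leg 3: desired track 265.1°; wind correction -1.1° → command heading 264.0°, groundspeed 123.4 kt
Leg 4: desired track 167.7°; wind correction -10.7° → command heading 157.0°, groundspeed 97.4 kt
Leg 5: desired track 118.3°; wind correction -5.1° → command heading 113.2°, groundspeed 85.7 kt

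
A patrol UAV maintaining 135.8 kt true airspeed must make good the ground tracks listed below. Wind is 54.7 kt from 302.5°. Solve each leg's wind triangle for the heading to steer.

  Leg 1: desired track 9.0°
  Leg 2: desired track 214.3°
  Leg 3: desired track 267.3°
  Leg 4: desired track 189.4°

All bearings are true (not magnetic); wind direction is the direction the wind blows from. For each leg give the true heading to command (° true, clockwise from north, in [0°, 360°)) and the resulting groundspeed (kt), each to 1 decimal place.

Leg 1: desired track 9.0°; wind correction -21.7° → command heading 347.3°, groundspeed 104.4 kt
Leg 2: desired track 214.3°; wind correction +23.7° → command heading 238.0°, groundspeed 122.6 kt
Leg 3: desired track 267.3°; wind correction +13.4° → command heading 280.7°, groundspeed 87.4 kt
Leg 4: desired track 189.4°; wind correction +21.7° → command heading 211.1°, groundspeed 147.6 kt

Leg 1: heading=347.3°, groundspeed=104.4 kt
Leg 2: heading=238.0°, groundspeed=122.6 kt
Leg 3: heading=280.7°, groundspeed=87.4 kt
Leg 4: heading=211.1°, groundspeed=147.6 kt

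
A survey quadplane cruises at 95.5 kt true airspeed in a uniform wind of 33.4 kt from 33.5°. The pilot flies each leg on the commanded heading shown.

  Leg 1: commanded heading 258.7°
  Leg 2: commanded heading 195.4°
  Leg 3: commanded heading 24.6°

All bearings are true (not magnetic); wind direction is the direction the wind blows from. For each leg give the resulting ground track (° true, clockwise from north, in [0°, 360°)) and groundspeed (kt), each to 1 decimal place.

Leg 1: track=247.4°, groundspeed=121.4 kt
Leg 2: track=200.1°, groundspeed=127.7 kt
Leg 3: track=19.9°, groundspeed=62.7 kt

Leg 1: heading 258.7°; drift -11.3° → track 247.4°, groundspeed 121.4 kt
Leg 2: heading 195.4°; drift +4.7° → track 200.1°, groundspeed 127.7 kt
Leg 3: heading 24.6°; drift -4.7° → track 19.9°, groundspeed 62.7 kt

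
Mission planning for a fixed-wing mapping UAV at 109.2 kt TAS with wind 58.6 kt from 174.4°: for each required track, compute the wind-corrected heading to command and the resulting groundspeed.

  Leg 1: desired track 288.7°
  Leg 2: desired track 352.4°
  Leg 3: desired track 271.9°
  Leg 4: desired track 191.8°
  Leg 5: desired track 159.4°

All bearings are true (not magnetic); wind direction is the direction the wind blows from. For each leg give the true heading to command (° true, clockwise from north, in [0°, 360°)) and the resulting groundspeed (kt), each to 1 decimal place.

Leg 1: desired track 288.7°; wind correction -29.3° → command heading 259.4°, groundspeed 119.4 kt
Leg 2: desired track 352.4°; wind correction -1.1° → command heading 351.3°, groundspeed 167.7 kt
Leg 3: desired track 271.9°; wind correction -32.1° → command heading 239.8°, groundspeed 100.1 kt
Leg 4: desired track 191.8°; wind correction -9.2° → command heading 182.6°, groundspeed 51.9 kt
Leg 5: desired track 159.4°; wind correction +8.0° → command heading 167.4°, groundspeed 51.5 kt

Leg 1: heading=259.4°, groundspeed=119.4 kt
Leg 2: heading=351.3°, groundspeed=167.7 kt
Leg 3: heading=239.8°, groundspeed=100.1 kt
Leg 4: heading=182.6°, groundspeed=51.9 kt
Leg 5: heading=167.4°, groundspeed=51.5 kt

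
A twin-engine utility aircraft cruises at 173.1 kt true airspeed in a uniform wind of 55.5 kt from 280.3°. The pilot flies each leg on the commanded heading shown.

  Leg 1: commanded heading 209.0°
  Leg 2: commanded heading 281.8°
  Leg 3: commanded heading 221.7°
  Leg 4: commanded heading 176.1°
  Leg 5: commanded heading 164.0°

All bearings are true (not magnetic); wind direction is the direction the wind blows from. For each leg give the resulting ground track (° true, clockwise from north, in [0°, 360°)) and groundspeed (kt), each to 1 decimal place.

Leg 1: track=190.3°, groundspeed=164.0 kt
Leg 2: track=282.5°, groundspeed=117.6 kt
Leg 3: track=203.5°, groundspeed=151.8 kt
Leg 4: track=160.0°, groundspeed=194.3 kt
Leg 5: track=149.9°, groundspeed=203.9 kt

Leg 1: heading 209.0°; drift -18.7° → track 190.3°, groundspeed 164.0 kt
Leg 2: heading 281.8°; drift +0.7° → track 282.5°, groundspeed 117.6 kt
Leg 3: heading 221.7°; drift -18.2° → track 203.5°, groundspeed 151.8 kt
Leg 4: heading 176.1°; drift -16.1° → track 160.0°, groundspeed 194.3 kt
Leg 5: heading 164.0°; drift -14.1° → track 149.9°, groundspeed 203.9 kt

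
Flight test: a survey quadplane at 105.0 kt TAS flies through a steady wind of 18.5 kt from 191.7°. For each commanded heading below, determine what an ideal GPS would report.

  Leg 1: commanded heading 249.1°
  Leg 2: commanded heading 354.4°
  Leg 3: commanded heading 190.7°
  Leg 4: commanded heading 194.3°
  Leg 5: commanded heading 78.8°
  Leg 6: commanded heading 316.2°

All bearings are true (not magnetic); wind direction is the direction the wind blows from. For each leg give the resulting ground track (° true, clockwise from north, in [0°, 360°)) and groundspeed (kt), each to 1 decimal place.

Leg 1: heading 249.1°; drift +9.3° → track 258.4°, groundspeed 96.3 kt
Leg 2: heading 354.4°; drift +2.6° → track 357.0°, groundspeed 122.8 kt
Leg 3: heading 190.7°; drift -0.2° → track 190.5°, groundspeed 86.5 kt
Leg 4: heading 194.3°; drift +0.6° → track 194.9°, groundspeed 86.5 kt
Leg 5: heading 78.8°; drift -8.6° → track 70.2°, groundspeed 113.5 kt
Leg 6: heading 316.2°; drift +7.5° → track 323.7°, groundspeed 116.5 kt

Leg 1: track=258.4°, groundspeed=96.3 kt
Leg 2: track=357.0°, groundspeed=122.8 kt
Leg 3: track=190.5°, groundspeed=86.5 kt
Leg 4: track=194.9°, groundspeed=86.5 kt
Leg 5: track=70.2°, groundspeed=113.5 kt
Leg 6: track=323.7°, groundspeed=116.5 kt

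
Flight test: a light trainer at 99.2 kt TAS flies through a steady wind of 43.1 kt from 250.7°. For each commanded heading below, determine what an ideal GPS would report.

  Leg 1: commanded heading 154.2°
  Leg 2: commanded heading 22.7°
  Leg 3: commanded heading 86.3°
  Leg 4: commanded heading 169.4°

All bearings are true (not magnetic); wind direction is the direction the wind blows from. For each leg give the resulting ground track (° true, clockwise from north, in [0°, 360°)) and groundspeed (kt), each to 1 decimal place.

Leg 1: track=131.8°, groundspeed=112.5 kt
Leg 2: track=36.7°, groundspeed=132.0 kt
Leg 3: track=81.6°, groundspeed=141.2 kt
Leg 4: track=144.7°, groundspeed=102.0 kt

Leg 1: heading 154.2°; drift -22.4° → track 131.8°, groundspeed 112.5 kt
Leg 2: heading 22.7°; drift +14.0° → track 36.7°, groundspeed 132.0 kt
Leg 3: heading 86.3°; drift -4.7° → track 81.6°, groundspeed 141.2 kt
Leg 4: heading 169.4°; drift -24.7° → track 144.7°, groundspeed 102.0 kt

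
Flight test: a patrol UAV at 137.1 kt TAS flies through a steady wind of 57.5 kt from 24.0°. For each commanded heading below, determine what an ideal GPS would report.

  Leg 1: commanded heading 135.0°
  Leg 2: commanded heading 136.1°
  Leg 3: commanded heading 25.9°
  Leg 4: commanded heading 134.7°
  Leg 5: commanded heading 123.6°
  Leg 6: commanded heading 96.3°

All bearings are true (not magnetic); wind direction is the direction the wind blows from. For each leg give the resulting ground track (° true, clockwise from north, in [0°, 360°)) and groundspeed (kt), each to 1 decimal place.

Leg 1: track=153.8°, groundspeed=166.6 kt
Leg 2: track=154.7°, groundspeed=167.4 kt
Leg 3: track=27.3°, groundspeed=79.7 kt
Leg 4: track=153.6°, groundspeed=166.4 kt
Leg 5: track=144.7°, groundspeed=157.3 kt
Leg 6: track=120.9°, groundspeed=131.6 kt

Leg 1: heading 135.0°; drift +18.8° → track 153.8°, groundspeed 166.6 kt
Leg 2: heading 136.1°; drift +18.6° → track 154.7°, groundspeed 167.4 kt
Leg 3: heading 25.9°; drift +1.4° → track 27.3°, groundspeed 79.7 kt
Leg 4: heading 134.7°; drift +18.9° → track 153.6°, groundspeed 166.4 kt
Leg 5: heading 123.6°; drift +21.1° → track 144.7°, groundspeed 157.3 kt
Leg 6: heading 96.3°; drift +24.6° → track 120.9°, groundspeed 131.6 kt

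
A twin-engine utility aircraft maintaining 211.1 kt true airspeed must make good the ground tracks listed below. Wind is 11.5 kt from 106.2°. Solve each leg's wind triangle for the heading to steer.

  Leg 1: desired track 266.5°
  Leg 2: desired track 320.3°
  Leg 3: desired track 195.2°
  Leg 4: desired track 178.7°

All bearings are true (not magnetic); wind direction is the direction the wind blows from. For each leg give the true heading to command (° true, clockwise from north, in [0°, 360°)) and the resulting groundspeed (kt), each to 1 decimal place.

Leg 1: heading=265.4°, groundspeed=221.9 kt
Leg 2: heading=322.1°, groundspeed=220.5 kt
Leg 3: heading=192.1°, groundspeed=210.6 kt
Leg 4: heading=175.7°, groundspeed=207.4 kt

Leg 1: desired track 266.5°; wind correction -1.1° → command heading 265.4°, groundspeed 221.9 kt
Leg 2: desired track 320.3°; wind correction +1.8° → command heading 322.1°, groundspeed 220.5 kt
Leg 3: desired track 195.2°; wind correction -3.1° → command heading 192.1°, groundspeed 210.6 kt
Leg 4: desired track 178.7°; wind correction -3.0° → command heading 175.7°, groundspeed 207.4 kt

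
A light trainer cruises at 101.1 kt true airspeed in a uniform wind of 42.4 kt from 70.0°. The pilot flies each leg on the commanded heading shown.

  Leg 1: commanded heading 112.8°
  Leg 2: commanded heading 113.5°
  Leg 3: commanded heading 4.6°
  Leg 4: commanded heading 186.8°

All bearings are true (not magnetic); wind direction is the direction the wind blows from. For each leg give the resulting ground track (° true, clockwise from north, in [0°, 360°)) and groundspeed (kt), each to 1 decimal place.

Leg 1: heading 112.8°; drift +22.4° → track 135.2°, groundspeed 75.7 kt
Leg 2: heading 113.5°; drift +22.5° → track 136.0°, groundspeed 76.2 kt
Leg 3: heading 4.6°; drift -24.8° → track 339.8°, groundspeed 91.9 kt
Leg 4: heading 186.8°; drift +17.5° → track 204.3°, groundspeed 126.0 kt

Leg 1: track=135.2°, groundspeed=75.7 kt
Leg 2: track=136.0°, groundspeed=76.2 kt
Leg 3: track=339.8°, groundspeed=91.9 kt
Leg 4: track=204.3°, groundspeed=126.0 kt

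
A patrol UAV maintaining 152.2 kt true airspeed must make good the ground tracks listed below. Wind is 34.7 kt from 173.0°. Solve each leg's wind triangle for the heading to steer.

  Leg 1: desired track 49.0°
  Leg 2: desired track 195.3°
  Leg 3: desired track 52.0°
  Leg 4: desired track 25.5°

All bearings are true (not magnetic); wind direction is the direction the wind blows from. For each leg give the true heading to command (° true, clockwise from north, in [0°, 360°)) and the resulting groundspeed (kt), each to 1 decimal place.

Leg 1: desired track 49.0°; wind correction +10.9° → command heading 59.9°, groundspeed 168.9 kt
Leg 2: desired track 195.3°; wind correction -5.0° → command heading 190.3°, groundspeed 119.5 kt
Leg 3: desired track 52.0°; wind correction +11.3° → command heading 63.3°, groundspeed 167.1 kt
Leg 4: desired track 25.5°; wind correction +7.0° → command heading 32.5°, groundspeed 180.3 kt

Leg 1: heading=59.9°, groundspeed=168.9 kt
Leg 2: heading=190.3°, groundspeed=119.5 kt
Leg 3: heading=63.3°, groundspeed=167.1 kt
Leg 4: heading=32.5°, groundspeed=180.3 kt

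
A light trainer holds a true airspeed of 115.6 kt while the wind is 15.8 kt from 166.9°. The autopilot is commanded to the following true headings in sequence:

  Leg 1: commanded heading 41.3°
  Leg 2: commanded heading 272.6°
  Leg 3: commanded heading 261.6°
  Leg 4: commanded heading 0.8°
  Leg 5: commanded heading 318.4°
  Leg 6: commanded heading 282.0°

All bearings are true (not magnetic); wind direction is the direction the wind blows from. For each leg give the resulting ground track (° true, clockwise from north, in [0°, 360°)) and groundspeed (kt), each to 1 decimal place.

Leg 1: heading 41.3°; drift -5.9° → track 35.4°, groundspeed 125.5 kt
Leg 2: heading 272.6°; drift +7.2° → track 279.8°, groundspeed 120.8 kt
Leg 3: heading 261.6°; drift +7.7° → track 269.3°, groundspeed 118.0 kt
Leg 4: heading 0.8°; drift -1.7° → track 359.1°, groundspeed 131.0 kt
Leg 5: heading 318.4°; drift +3.3° → track 321.7°, groundspeed 129.7 kt
Leg 6: heading 282.0°; drift +6.7° → track 288.7°, groundspeed 123.1 kt

Leg 1: track=35.4°, groundspeed=125.5 kt
Leg 2: track=279.8°, groundspeed=120.8 kt
Leg 3: track=269.3°, groundspeed=118.0 kt
Leg 4: track=359.1°, groundspeed=131.0 kt
Leg 5: track=321.7°, groundspeed=129.7 kt
Leg 6: track=288.7°, groundspeed=123.1 kt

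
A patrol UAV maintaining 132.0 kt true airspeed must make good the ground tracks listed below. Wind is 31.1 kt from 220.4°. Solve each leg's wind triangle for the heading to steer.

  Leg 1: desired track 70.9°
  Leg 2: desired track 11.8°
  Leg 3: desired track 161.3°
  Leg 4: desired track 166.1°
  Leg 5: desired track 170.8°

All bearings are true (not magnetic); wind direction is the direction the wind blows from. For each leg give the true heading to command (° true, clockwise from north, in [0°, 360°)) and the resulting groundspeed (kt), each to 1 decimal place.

Leg 1: heading=77.8°, groundspeed=157.8 kt
Leg 2: heading=5.3°, groundspeed=158.5 kt
Leg 3: heading=173.0°, groundspeed=113.3 kt
Leg 4: heading=177.1°, groundspeed=111.4 kt
Leg 5: heading=181.1°, groundspeed=109.7 kt

Leg 1: desired track 70.9°; wind correction +6.9° → command heading 77.8°, groundspeed 157.8 kt
Leg 2: desired track 11.8°; wind correction -6.5° → command heading 5.3°, groundspeed 158.5 kt
Leg 3: desired track 161.3°; wind correction +11.7° → command heading 173.0°, groundspeed 113.3 kt
Leg 4: desired track 166.1°; wind correction +11.0° → command heading 177.1°, groundspeed 111.4 kt
Leg 5: desired track 170.8°; wind correction +10.3° → command heading 181.1°, groundspeed 109.7 kt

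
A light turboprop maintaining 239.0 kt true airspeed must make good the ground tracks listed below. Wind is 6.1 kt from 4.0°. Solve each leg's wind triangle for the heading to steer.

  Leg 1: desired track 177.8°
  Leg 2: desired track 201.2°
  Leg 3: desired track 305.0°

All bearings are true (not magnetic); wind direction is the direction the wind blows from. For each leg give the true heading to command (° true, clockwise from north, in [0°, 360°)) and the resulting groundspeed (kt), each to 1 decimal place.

Leg 1: desired track 177.8°; wind correction -0.2° → command heading 177.6°, groundspeed 245.1 kt
Leg 2: desired track 201.2°; wind correction +0.4° → command heading 201.6°, groundspeed 244.8 kt
Leg 3: desired track 305.0°; wind correction +1.3° → command heading 306.3°, groundspeed 235.8 kt

Leg 1: heading=177.6°, groundspeed=245.1 kt
Leg 2: heading=201.6°, groundspeed=244.8 kt
Leg 3: heading=306.3°, groundspeed=235.8 kt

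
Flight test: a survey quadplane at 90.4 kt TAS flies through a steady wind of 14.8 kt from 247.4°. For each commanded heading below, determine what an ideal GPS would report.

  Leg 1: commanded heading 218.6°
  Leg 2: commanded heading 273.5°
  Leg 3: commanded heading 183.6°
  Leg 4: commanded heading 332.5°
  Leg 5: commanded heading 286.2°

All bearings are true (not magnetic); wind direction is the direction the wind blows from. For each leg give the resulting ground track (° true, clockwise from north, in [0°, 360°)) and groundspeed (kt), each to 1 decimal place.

Leg 1: track=213.3°, groundspeed=77.8 kt
Leg 2: track=278.3°, groundspeed=77.4 kt
Leg 3: track=174.6°, groundspeed=84.9 kt
Leg 4: track=341.9°, groundspeed=90.3 kt
Leg 5: track=292.9°, groundspeed=79.4 kt

Leg 1: heading 218.6°; drift -5.3° → track 213.3°, groundspeed 77.8 kt
Leg 2: heading 273.5°; drift +4.8° → track 278.3°, groundspeed 77.4 kt
Leg 3: heading 183.6°; drift -9.0° → track 174.6°, groundspeed 84.9 kt
Leg 4: heading 332.5°; drift +9.4° → track 341.9°, groundspeed 90.3 kt
Leg 5: heading 286.2°; drift +6.7° → track 292.9°, groundspeed 79.4 kt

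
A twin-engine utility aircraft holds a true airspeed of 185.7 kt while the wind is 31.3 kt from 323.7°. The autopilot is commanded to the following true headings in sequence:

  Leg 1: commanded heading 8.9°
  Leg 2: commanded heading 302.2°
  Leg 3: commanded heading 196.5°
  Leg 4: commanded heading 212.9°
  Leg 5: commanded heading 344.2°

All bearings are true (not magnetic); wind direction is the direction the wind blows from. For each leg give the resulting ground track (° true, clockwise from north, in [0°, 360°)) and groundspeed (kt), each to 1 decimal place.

Leg 1: track=16.6°, groundspeed=165.1 kt
Leg 2: track=298.0°, groundspeed=157.0 kt
Leg 3: track=189.6°, groundspeed=206.1 kt
Leg 4: track=204.4°, groundspeed=199.0 kt
Leg 5: track=348.2°, groundspeed=156.8 kt

Leg 1: heading 8.9°; drift +7.7° → track 16.6°, groundspeed 165.1 kt
Leg 2: heading 302.2°; drift -4.2° → track 298.0°, groundspeed 157.0 kt
Leg 3: heading 196.5°; drift -6.9° → track 189.6°, groundspeed 206.1 kt
Leg 4: heading 212.9°; drift -8.5° → track 204.4°, groundspeed 199.0 kt
Leg 5: heading 344.2°; drift +4.0° → track 348.2°, groundspeed 156.8 kt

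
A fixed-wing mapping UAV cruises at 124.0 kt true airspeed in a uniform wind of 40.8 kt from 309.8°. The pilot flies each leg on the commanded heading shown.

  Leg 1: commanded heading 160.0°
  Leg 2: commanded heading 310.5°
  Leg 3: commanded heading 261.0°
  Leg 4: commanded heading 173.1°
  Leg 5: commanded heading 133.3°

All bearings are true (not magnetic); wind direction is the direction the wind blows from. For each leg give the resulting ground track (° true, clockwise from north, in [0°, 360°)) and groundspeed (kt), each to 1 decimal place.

Leg 1: track=152.7°, groundspeed=160.6 kt
Leg 2: track=310.8°, groundspeed=83.2 kt
Leg 3: track=243.5°, groundspeed=101.9 kt
Leg 4: track=162.8°, groundspeed=156.2 kt
Leg 5: track=132.4°, groundspeed=164.7 kt

Leg 1: heading 160.0°; drift -7.3° → track 152.7°, groundspeed 160.6 kt
Leg 2: heading 310.5°; drift +0.3° → track 310.8°, groundspeed 83.2 kt
Leg 3: heading 261.0°; drift -17.5° → track 243.5°, groundspeed 101.9 kt
Leg 4: heading 173.1°; drift -10.3° → track 162.8°, groundspeed 156.2 kt
Leg 5: heading 133.3°; drift -0.9° → track 132.4°, groundspeed 164.7 kt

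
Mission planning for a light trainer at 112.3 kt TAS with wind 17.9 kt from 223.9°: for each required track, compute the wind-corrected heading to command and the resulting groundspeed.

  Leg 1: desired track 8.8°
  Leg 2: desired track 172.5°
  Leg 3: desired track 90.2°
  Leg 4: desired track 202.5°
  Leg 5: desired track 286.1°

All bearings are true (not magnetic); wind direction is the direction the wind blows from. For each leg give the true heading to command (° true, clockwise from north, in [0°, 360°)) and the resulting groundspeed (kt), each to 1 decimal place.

Leg 1: heading=3.5°, groundspeed=126.5 kt
Leg 2: heading=179.7°, groundspeed=100.3 kt
Leg 3: heading=96.8°, groundspeed=123.9 kt
Leg 4: heading=205.8°, groundspeed=95.4 kt
Leg 5: heading=278.0°, groundspeed=102.8 kt

Leg 1: desired track 8.8°; wind correction -5.3° → command heading 3.5°, groundspeed 126.5 kt
Leg 2: desired track 172.5°; wind correction +7.2° → command heading 179.7°, groundspeed 100.3 kt
Leg 3: desired track 90.2°; wind correction +6.6° → command heading 96.8°, groundspeed 123.9 kt
Leg 4: desired track 202.5°; wind correction +3.3° → command heading 205.8°, groundspeed 95.4 kt
Leg 5: desired track 286.1°; wind correction -8.1° → command heading 278.0°, groundspeed 102.8 kt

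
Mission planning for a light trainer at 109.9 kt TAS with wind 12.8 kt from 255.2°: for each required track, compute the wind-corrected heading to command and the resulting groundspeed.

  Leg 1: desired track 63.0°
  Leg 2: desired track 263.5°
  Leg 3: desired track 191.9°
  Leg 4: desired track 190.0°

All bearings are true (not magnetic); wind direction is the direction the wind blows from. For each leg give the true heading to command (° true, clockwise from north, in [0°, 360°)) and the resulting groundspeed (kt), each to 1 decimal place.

Leg 1: desired track 63.0°; wind correction -1.4° → command heading 61.6°, groundspeed 122.4 kt
Leg 2: desired track 263.5°; wind correction -1.0° → command heading 262.5°, groundspeed 97.2 kt
Leg 3: desired track 191.9°; wind correction +6.0° → command heading 197.9°, groundspeed 103.6 kt
Leg 4: desired track 190.0°; wind correction +6.1° → command heading 196.1°, groundspeed 103.9 kt

Leg 1: heading=61.6°, groundspeed=122.4 kt
Leg 2: heading=262.5°, groundspeed=97.2 kt
Leg 3: heading=197.9°, groundspeed=103.6 kt
Leg 4: heading=196.1°, groundspeed=103.9 kt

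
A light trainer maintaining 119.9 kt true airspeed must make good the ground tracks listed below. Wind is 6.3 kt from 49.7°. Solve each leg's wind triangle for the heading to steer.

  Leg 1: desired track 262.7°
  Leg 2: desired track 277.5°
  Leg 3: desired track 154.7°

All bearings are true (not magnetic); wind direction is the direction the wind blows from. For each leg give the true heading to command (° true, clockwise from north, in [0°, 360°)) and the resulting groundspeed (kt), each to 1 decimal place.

Leg 1: heading=264.3°, groundspeed=125.1 kt
Leg 2: heading=279.7°, groundspeed=124.0 kt
Leg 3: heading=151.8°, groundspeed=121.4 kt

Leg 1: desired track 262.7°; wind correction +1.6° → command heading 264.3°, groundspeed 125.1 kt
Leg 2: desired track 277.5°; wind correction +2.2° → command heading 279.7°, groundspeed 124.0 kt
Leg 3: desired track 154.7°; wind correction -2.9° → command heading 151.8°, groundspeed 121.4 kt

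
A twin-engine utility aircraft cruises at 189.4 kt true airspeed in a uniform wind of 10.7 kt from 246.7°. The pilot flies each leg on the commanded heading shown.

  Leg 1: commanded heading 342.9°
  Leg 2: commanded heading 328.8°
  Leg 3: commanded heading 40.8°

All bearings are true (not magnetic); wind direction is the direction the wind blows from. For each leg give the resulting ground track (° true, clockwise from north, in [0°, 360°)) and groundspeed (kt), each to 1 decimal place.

Leg 1: heading 342.9°; drift +3.2° → track 346.1°, groundspeed 190.9 kt
Leg 2: heading 328.8°; drift +3.2° → track 332.0°, groundspeed 188.2 kt
Leg 3: heading 40.8°; drift +1.3° → track 42.1°, groundspeed 199.1 kt

Leg 1: track=346.1°, groundspeed=190.9 kt
Leg 2: track=332.0°, groundspeed=188.2 kt
Leg 3: track=42.1°, groundspeed=199.1 kt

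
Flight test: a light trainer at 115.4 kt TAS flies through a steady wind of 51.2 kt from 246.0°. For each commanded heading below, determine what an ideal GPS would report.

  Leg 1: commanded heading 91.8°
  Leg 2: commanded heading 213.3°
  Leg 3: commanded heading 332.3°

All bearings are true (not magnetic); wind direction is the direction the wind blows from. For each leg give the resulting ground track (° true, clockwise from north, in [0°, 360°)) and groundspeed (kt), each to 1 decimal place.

Leg 1: heading 91.8°; drift -7.9° → track 83.9°, groundspeed 163.0 kt
Leg 2: heading 213.3°; drift -20.9° → track 192.4°, groundspeed 77.4 kt
Leg 3: heading 332.3°; drift +24.5° → track 356.8°, groundspeed 123.2 kt

Leg 1: track=83.9°, groundspeed=163.0 kt
Leg 2: track=192.4°, groundspeed=77.4 kt
Leg 3: track=356.8°, groundspeed=123.2 kt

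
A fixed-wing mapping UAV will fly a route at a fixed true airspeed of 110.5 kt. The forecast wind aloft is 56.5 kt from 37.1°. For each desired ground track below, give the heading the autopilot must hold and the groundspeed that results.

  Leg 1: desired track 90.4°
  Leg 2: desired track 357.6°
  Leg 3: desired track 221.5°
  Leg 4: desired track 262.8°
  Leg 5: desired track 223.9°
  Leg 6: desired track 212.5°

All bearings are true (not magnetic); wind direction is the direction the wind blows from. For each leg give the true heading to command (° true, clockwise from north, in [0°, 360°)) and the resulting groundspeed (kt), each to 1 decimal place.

Leg 1: heading=66.2°, groundspeed=67.0 kt
Leg 2: heading=16.6°, groundspeed=60.9 kt
Leg 3: heading=223.7°, groundspeed=166.7 kt
Leg 4: heading=284.3°, groundspeed=142.3 kt
Leg 5: heading=227.4°, groundspeed=166.4 kt
Leg 6: heading=210.1°, groundspeed=166.7 kt

Leg 1: desired track 90.4°; wind correction -24.2° → command heading 66.2°, groundspeed 67.0 kt
Leg 2: desired track 357.6°; wind correction +19.0° → command heading 16.6°, groundspeed 60.9 kt
Leg 3: desired track 221.5°; wind correction +2.2° → command heading 223.7°, groundspeed 166.7 kt
Leg 4: desired track 262.8°; wind correction +21.5° → command heading 284.3°, groundspeed 142.3 kt
Leg 5: desired track 223.9°; wind correction +3.5° → command heading 227.4°, groundspeed 166.4 kt
Leg 6: desired track 212.5°; wind correction -2.4° → command heading 210.1°, groundspeed 166.7 kt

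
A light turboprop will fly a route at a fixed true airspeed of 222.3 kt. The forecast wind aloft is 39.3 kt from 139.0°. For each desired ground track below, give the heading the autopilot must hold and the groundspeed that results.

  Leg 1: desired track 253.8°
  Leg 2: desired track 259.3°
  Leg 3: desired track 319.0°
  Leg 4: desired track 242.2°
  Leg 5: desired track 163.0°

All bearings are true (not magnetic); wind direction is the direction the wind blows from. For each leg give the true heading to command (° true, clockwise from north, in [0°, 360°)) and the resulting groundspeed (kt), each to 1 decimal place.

Leg 1: desired track 253.8°; wind correction -9.2° → command heading 244.6°, groundspeed 235.9 kt
Leg 2: desired track 259.3°; wind correction -8.8° → command heading 250.5°, groundspeed 239.5 kt
Leg 3: desired track 319.0°; wind correction +0.0° → command heading 319.0°, groundspeed 261.6 kt
Leg 4: desired track 242.2°; wind correction -9.9° → command heading 232.3°, groundspeed 228.0 kt
Leg 5: desired track 163.0°; wind correction -4.1° → command heading 158.9°, groundspeed 185.8 kt

Leg 1: heading=244.6°, groundspeed=235.9 kt
Leg 2: heading=250.5°, groundspeed=239.5 kt
Leg 3: heading=319.0°, groundspeed=261.6 kt
Leg 4: heading=232.3°, groundspeed=228.0 kt
Leg 5: heading=158.9°, groundspeed=185.8 kt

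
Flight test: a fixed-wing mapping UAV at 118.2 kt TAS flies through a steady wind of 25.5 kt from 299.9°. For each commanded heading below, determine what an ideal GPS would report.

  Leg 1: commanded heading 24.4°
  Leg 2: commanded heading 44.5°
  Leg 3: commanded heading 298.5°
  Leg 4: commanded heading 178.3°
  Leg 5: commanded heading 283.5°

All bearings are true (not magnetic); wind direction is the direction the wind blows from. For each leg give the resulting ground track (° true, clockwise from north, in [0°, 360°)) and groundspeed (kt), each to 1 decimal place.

Leg 1: heading 24.4°; drift +12.4° → track 36.8°, groundspeed 118.5 kt
Leg 2: heading 44.5°; drift +11.2° → track 55.7°, groundspeed 127.0 kt
Leg 3: heading 298.5°; drift -0.4° → track 298.1°, groundspeed 92.7 kt
Leg 4: heading 178.3°; drift -9.4° → track 168.9°, groundspeed 133.3 kt
Leg 5: heading 283.5°; drift -4.4° → track 279.1°, groundspeed 94.0 kt

Leg 1: track=36.8°, groundspeed=118.5 kt
Leg 2: track=55.7°, groundspeed=127.0 kt
Leg 3: track=298.1°, groundspeed=92.7 kt
Leg 4: track=168.9°, groundspeed=133.3 kt
Leg 5: track=279.1°, groundspeed=94.0 kt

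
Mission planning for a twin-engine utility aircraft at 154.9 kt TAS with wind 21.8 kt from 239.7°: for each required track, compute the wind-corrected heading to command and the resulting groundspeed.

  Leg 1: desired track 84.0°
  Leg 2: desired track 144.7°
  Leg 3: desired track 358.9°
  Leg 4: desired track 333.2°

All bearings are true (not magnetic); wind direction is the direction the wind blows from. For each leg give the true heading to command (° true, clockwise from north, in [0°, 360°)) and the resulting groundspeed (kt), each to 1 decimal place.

Leg 1: heading=87.3°, groundspeed=174.5 kt
Leg 2: heading=152.8°, groundspeed=155.3 kt
Leg 3: heading=351.8°, groundspeed=164.4 kt
Leg 4: heading=325.1°, groundspeed=154.7 kt

Leg 1: desired track 84.0°; wind correction +3.3° → command heading 87.3°, groundspeed 174.5 kt
Leg 2: desired track 144.7°; wind correction +8.1° → command heading 152.8°, groundspeed 155.3 kt
Leg 3: desired track 358.9°; wind correction -7.1° → command heading 351.8°, groundspeed 164.4 kt
Leg 4: desired track 333.2°; wind correction -8.1° → command heading 325.1°, groundspeed 154.7 kt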